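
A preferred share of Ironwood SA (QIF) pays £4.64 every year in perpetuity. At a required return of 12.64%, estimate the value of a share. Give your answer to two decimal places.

Zero-growth DDM (perpetuity): P₀ = D/r = 4.64 / 0.1264 = 36.7089

£36.71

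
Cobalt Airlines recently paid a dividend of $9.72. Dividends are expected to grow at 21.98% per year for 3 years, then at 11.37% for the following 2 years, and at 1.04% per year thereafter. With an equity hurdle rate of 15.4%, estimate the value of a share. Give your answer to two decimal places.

$129.61

Three-stage DDM. Project D₁…D_5; terminal Gordon value at t=5 with g = 0.0104; discount at r = 0.154.
D_1 = 11.8565
D_2 = 14.4625
D_3 = 17.6414
D_4 = 19.6472
D_5 = 21.8811
TV_5 = 22.1086/(0.154−0.0104) = 153.9599
P₀ = Σ Dₜ/(1+r)ᵗ + TV_5/(1+r)^5 = 129.6113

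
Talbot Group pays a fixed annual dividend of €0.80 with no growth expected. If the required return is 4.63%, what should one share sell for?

Zero-growth DDM (perpetuity): P₀ = D/r = 0.80 / 0.0463 = 17.2786

€17.28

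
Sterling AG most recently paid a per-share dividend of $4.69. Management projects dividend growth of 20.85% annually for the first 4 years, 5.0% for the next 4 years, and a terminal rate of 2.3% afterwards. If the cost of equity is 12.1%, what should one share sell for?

Three-stage DDM. Project D₁…D_8; terminal Gordon value at t=8 with g = 0.023; discount at r = 0.121.
D_1 = 5.6679
D_2 = 6.8496
D_3 = 8.2778
D_4 = 10.0037
D_5 = 10.5039
D_6 = 11.0290
D_7 = 11.5805
D_8 = 12.1595
TV_8 = 12.4392/(0.121−0.023) = 126.9306
P₀ = Σ Dₜ/(1+r)ᵗ + TV_8/(1+r)^8 = 95.1916

$95.19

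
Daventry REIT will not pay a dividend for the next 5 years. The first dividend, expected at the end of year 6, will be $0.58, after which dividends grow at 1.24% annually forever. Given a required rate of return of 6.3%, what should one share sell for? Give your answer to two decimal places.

Deferred-dividend DDM. At t=5 the remaining stream is a growing perpetuity with first payment D_6 = 0.58.
V_5 = D_6/(r−g) = 0.58/(0.063−0.0124) = 11.4625
P₀ = V_5/(1+r)^5 = 11.4625/(1+0.063)^5 = 8.4452

$8.45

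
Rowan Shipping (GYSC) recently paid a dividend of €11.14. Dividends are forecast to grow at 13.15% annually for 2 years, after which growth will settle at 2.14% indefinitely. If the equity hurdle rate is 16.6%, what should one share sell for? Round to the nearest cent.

Two-stage DDM. Project D₁…D_2 at 0.1315, terminal growth 0.0214, discount at r = 0.166.
D_1 = 12.6049
D_2 = 14.2625
Terminal value at t=2: TV = D_3/(r−g) = 14.5677/(0.166−0.0214) = 100.7446
P₀ = 12.6049/(1+0.166)^1 + 14.2625/(1+0.166)^2 + 100.7446/(1+0.166)^2 = 95.4020

€95.40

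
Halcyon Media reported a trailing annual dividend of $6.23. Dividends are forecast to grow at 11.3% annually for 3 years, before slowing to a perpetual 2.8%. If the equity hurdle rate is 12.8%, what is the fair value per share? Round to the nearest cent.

Two-stage DDM. Project D₁…D_3 at 0.113, terminal growth 0.028, discount at r = 0.128.
D_1 = 6.9340
D_2 = 7.7175
D_3 = 8.5896
Terminal value at t=3: TV = D_4/(r−g) = 8.8301/(0.128−0.028) = 88.3012
P₀ = 6.9340/(1+0.128)^1 + 7.7175/(1+0.128)^2 + 8.5896/(1+0.128)^3 + 88.3012/(1+0.128)^3 = 79.7206

$79.72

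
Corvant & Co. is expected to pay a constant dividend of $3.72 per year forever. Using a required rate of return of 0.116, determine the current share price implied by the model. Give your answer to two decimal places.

Zero-growth DDM (perpetuity): P₀ = D/r = 3.72 / 0.116 = 32.0690

$32.07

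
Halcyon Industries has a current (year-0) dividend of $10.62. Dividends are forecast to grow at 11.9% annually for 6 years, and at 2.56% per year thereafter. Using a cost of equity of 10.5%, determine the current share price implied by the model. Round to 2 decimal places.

Two-stage DDM. Project D₁…D_6 at 0.119, terminal growth 0.0256, discount at r = 0.105.
D_1 = 11.8838
D_2 = 13.2979
D_3 = 14.8804
D_4 = 16.6512
D_5 = 18.6327
D_6 = 20.8500
Terminal value at t=6: TV = D_7/(r−g) = 21.3837/(0.105−0.0256) = 269.3162
P₀ = 11.8838/(1+0.105)^1 + 13.2979/(1+0.105)^2 + 14.8804/(1+0.105)^3 + 16.6512/(1+0.105)^4 + 18.6327/(1+0.105)^5 + 20.8500/(1+0.105)^6 + 269.3162/(1+0.105)^6 = 214.5471

$214.55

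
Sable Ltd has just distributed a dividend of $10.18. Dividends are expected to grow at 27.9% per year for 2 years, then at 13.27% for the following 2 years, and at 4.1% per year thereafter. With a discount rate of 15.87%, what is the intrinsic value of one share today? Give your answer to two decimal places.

Three-stage DDM. Project D₁…D_4; terminal Gordon value at t=4 with g = 0.041; discount at r = 0.1587.
D_1 = 13.0202
D_2 = 16.6529
D_3 = 18.8627
D_4 = 21.3658
TV_4 = 22.2418/(0.1587−0.041) = 188.9700
P₀ = Σ Dₜ/(1+r)ᵗ + TV_4/(1+r)^4 = 152.4545

$152.45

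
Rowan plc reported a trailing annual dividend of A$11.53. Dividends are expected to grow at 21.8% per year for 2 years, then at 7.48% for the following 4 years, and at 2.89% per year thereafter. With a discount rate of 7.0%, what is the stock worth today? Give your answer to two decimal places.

A$469.27

Three-stage DDM. Project D₁…D_6; terminal Gordon value at t=6 with g = 0.0289; discount at r = 0.07.
D_1 = 14.0435
D_2 = 17.1050
D_3 = 18.3845
D_4 = 19.7596
D_5 = 21.2377
D_6 = 22.8262
TV_6 = 23.4859/(0.07−0.0289) = 571.4337
P₀ = Σ Dₜ/(1+r)ᵗ + TV_6/(1+r)^6 = 469.2694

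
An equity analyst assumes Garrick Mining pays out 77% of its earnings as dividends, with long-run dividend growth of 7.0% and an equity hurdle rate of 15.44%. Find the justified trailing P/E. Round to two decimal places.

Justified trailing P/E = b(1+g)/(r−g) = 0.77×(1+0.07)/(0.1544−0.07) = 9.7618

9.76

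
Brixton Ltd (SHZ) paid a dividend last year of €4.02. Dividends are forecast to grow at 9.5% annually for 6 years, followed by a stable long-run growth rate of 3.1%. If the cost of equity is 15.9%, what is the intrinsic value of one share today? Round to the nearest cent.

Two-stage DDM. Project D₁…D_6 at 0.095, terminal growth 0.031, discount at r = 0.159.
D_1 = 4.4019
D_2 = 4.8201
D_3 = 5.2780
D_4 = 5.7794
D_5 = 6.3284
D_6 = 6.9296
Terminal value at t=6: TV = D_7/(r−g) = 7.1445/(0.159−0.031) = 55.8161
P₀ = 4.4019/(1+0.159)^1 + 4.8201/(1+0.159)^2 + 5.2780/(1+0.159)^3 + 5.7794/(1+0.159)^4 + 6.3284/(1+0.159)^5 + 6.9296/(1+0.159)^6 + 55.8161/(1+0.159)^6 = 42.8926

€42.89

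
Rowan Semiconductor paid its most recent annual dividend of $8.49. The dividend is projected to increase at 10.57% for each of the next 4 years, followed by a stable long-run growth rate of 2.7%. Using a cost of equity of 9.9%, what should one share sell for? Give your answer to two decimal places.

$158.56

Two-stage DDM. Project D₁…D_4 at 0.1057, terminal growth 0.027, discount at r = 0.099.
D_1 = 9.3874
D_2 = 10.3796
D_3 = 11.4768
D_4 = 12.6899
Terminal value at t=4: TV = D_5/(r−g) = 13.0325/(0.099−0.027) = 181.0068
P₀ = 9.3874/(1+0.099)^1 + 10.3796/(1+0.099)^2 + 11.4768/(1+0.099)^3 + 12.6899/(1+0.099)^4 + 181.0068/(1+0.099)^4 = 158.5614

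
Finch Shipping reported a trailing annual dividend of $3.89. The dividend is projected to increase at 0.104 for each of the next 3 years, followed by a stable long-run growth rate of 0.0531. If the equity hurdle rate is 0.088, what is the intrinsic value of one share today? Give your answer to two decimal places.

$134.65

Two-stage DDM. Project D₁…D_3 at 0.104, terminal growth 0.0531, discount at r = 0.088.
D_1 = 4.2946
D_2 = 4.7412
D_3 = 5.2343
Terminal value at t=3: TV = D_4/(r−g) = 5.5122/(0.088−0.0531) = 157.9432
P₀ = 4.2946/(1+0.088)^1 + 4.7412/(1+0.088)^2 + 5.2343/(1+0.088)^3 + 157.9432/(1+0.088)^3 = 134.6516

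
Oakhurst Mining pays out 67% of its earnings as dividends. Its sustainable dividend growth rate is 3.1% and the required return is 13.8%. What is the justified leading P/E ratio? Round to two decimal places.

Justified leading P/E = b/(r−g) = 0.67/(0.138−0.031) = 6.2617

6.26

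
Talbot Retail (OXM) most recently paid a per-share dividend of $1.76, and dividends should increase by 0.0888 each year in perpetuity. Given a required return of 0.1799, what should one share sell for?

Gordon growth model: P₀ = D₁/(r − g). D₁ = 1.76 × (1 + 0.0888) = 1.9163.
P₀ = 1.9163 / (0.1799 − 0.0888) = 1.9163 / 0.0911 = 21.0350

$21.03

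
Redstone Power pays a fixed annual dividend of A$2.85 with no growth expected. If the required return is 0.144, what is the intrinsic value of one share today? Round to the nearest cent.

Zero-growth DDM (perpetuity): P₀ = D/r = 2.85 / 0.144 = 19.7917

A$19.79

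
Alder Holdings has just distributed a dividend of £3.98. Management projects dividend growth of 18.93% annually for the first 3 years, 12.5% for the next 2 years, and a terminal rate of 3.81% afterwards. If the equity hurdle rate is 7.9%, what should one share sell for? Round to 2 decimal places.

£172.95

Three-stage DDM. Project D₁…D_5; terminal Gordon value at t=5 with g = 0.0381; discount at r = 0.079.
D_1 = 4.7334
D_2 = 5.6294
D_3 = 6.6951
D_4 = 7.5320
D_5 = 8.4735
TV_5 = 8.7963/(0.079−0.0381) = 215.0692
P₀ = Σ Dₜ/(1+r)ᵗ + TV_5/(1+r)^5 = 172.9542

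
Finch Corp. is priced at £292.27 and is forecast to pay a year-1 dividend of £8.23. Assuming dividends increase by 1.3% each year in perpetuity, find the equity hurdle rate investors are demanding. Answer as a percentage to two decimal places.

Rearranging the constant-growth DDM: r = D₁/P₀ + g.
r = 8.2300 / 292.27 + 0.013 = 0.02816 + 0.013 = 0.04116

4.12%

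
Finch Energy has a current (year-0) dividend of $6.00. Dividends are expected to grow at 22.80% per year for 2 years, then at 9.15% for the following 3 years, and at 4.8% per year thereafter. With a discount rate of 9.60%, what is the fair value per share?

$199.10

Three-stage DDM. Project D₁…D_5; terminal Gordon value at t=5 with g = 0.048; discount at r = 0.096.
D_1 = 7.3680
D_2 = 9.0479
D_3 = 9.8758
D_4 = 10.7794
D_5 = 11.7657
TV_5 = 12.3305/(0.096−0.048) = 256.8853
P₀ = Σ Dₜ/(1+r)ᵗ + TV_5/(1+r)^5 = 199.1043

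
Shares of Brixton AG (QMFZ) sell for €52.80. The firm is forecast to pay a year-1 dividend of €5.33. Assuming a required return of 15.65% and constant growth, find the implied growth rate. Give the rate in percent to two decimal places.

From P₀ = D₁/(r − g), the implied growth is g = r − D₁/P₀.
g = 0.1565 − 5.33/52.80 = 0.1565 − 0.10095 = 0.05555

5.56%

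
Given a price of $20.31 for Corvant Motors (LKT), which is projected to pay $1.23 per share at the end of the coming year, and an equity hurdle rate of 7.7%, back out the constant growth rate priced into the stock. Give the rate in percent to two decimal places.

1.64%

From P₀ = D₁/(r − g), the implied growth is g = r − D₁/P₀.
g = 0.077 − 1.23/20.31 = 0.077 − 0.06056 = 0.01644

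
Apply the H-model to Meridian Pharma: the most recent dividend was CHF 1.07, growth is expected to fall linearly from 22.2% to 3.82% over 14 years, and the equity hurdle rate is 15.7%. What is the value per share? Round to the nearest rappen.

CHF 20.94

H-model: P₀ = D₀[(1+g_L) + H(g_S−g_L)]/(r−g_L), with H = 14/2 = 7.
P₀ = 1.07 × [(1+0.0382) + 7×(0.222−0.0382)] / (0.157−0.0382)
   = 1.07 × 2.3248 / 0.1188 = 20.9389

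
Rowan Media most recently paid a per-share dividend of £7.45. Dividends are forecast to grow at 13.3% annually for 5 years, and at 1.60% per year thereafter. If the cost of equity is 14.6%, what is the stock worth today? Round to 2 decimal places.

Two-stage DDM. Project D₁…D_5 at 0.133, terminal growth 0.016, discount at r = 0.146.
D_1 = 8.4409
D_2 = 9.5635
D_3 = 10.8354
D_4 = 12.2765
D_5 = 13.9093
Terminal value at t=5: TV = D_6/(r−g) = 14.1319/(0.146−0.016) = 108.7067
P₀ = 8.4409/(1+0.146)^1 + 9.5635/(1+0.146)^2 + 10.8354/(1+0.146)^3 + 12.2765/(1+0.146)^4 + 13.9093/(1+0.146)^5 + 108.7067/(1+0.146)^5 = 90.9976

£91.00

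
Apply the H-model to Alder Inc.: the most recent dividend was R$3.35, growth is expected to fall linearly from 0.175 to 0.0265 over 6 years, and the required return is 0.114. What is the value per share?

R$56.36

H-model: P₀ = D₀[(1+g_L) + H(g_S−g_L)]/(r−g_L), with H = 6/2 = 3.
P₀ = 3.35 × [(1+0.0265) + 3×(0.175−0.0265)] / (0.114−0.0265)
   = 3.35 × 1.4720 / 0.0875 = 56.3566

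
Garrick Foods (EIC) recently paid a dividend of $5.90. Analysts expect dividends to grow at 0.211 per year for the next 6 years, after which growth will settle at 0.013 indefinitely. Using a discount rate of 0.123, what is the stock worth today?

Two-stage DDM. Project D₁…D_6 at 0.211, terminal growth 0.013, discount at r = 0.123.
D_1 = 7.1449
D_2 = 8.6525
D_3 = 10.4781
D_4 = 12.6890
D_5 = 15.3664
D_6 = 18.6087
Terminal value at t=6: TV = D_7/(r−g) = 18.8506/(0.123−0.013) = 171.3695
P₀ = 7.1449/(1+0.123)^1 + 8.6525/(1+0.123)^2 + 10.4781/(1+0.123)^3 + 12.6890/(1+0.123)^4 + 15.3664/(1+0.123)^5 + 18.6087/(1+0.123)^6 + 171.3695/(1+0.123)^6 = 131.9200

$131.92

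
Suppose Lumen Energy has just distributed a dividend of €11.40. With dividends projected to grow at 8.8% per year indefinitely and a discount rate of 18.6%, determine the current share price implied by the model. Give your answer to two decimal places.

€126.56

Gordon growth model: P₀ = D₁/(r − g). D₁ = 11.40 × (1 + 0.088) = 12.4032.
P₀ = 12.4032 / (0.186 − 0.088) = 12.4032 / 0.098 = 126.5633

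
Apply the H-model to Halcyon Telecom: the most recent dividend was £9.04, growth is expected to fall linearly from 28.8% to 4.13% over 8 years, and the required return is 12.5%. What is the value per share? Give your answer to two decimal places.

£219.04

H-model: P₀ = D₀[(1+g_L) + H(g_S−g_L)]/(r−g_L), with H = 8/2 = 4.
P₀ = 9.04 × [(1+0.0413) + 4×(0.288−0.0413)] / (0.125−0.0413)
   = 9.04 × 2.0281 / 0.0837 = 219.0445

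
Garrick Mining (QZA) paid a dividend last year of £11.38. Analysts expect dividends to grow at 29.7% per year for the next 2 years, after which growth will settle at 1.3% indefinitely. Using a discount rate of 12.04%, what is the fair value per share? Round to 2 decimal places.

Two-stage DDM. Project D₁…D_2 at 0.297, terminal growth 0.013, discount at r = 0.1204.
D_1 = 14.7599
D_2 = 19.1435
Terminal value at t=2: TV = D_3/(r−g) = 19.3924/(0.1204−0.013) = 180.5624
P₀ = 14.7599/(1+0.1204)^1 + 19.1435/(1+0.1204)^2 + 180.5624/(1+0.1204)^2 = 172.2645

£172.26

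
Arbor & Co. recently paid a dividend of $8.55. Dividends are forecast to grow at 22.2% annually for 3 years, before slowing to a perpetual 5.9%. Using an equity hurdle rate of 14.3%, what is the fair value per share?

Two-stage DDM. Project D₁…D_3 at 0.222, terminal growth 0.059, discount at r = 0.143.
D_1 = 10.4481
D_2 = 12.7676
D_3 = 15.6020
Terminal value at t=3: TV = D_4/(r−g) = 16.5225/(0.143−0.059) = 196.6964
P₀ = 10.4481/(1+0.143)^1 + 12.7676/(1+0.143)^2 + 15.6020/(1+0.143)^3 + 196.6964/(1+0.143)^3 = 161.0837

$161.08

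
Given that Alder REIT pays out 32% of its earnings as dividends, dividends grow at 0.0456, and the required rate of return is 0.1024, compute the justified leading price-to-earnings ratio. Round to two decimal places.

Justified leading P/E = b/(r−g) = 0.32/(0.1024−0.0456) = 5.6338

5.63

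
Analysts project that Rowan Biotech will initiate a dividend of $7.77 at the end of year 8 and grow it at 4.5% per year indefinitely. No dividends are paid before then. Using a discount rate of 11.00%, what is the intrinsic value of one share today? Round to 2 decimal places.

$57.58

Deferred-dividend DDM. At t=7 the remaining stream is a growing perpetuity with first payment D_8 = 7.77.
V_7 = D_8/(r−g) = 7.77/(0.11−0.045) = 119.5385
P₀ = V_7/(1+r)^7 = 119.5385/(1+0.11)^7 = 57.5767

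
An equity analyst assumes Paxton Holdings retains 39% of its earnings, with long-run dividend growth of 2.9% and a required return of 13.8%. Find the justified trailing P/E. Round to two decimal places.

Payout ratio b = 1 − 0.39 = 0.61.
Justified trailing P/E = b(1+g)/(r−g) = 0.61×(1+0.029)/(0.138−0.029) = 5.7586

5.76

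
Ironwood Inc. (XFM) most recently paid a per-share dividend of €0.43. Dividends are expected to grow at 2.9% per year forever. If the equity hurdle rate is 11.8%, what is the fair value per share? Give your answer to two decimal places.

Gordon growth model: P₀ = D₁/(r − g). D₁ = 0.43 × (1 + 0.029) = 0.4425.
P₀ = 0.4425 / (0.118 − 0.029) = 0.4425 / 0.089 = 4.9716

€4.97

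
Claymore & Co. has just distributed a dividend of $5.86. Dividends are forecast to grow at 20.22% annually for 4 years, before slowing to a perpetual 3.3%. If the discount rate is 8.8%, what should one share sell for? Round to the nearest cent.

Two-stage DDM. Project D₁…D_4 at 0.2022, terminal growth 0.033, discount at r = 0.088.
D_1 = 7.0449
D_2 = 8.4694
D_3 = 10.1819
D_4 = 12.2407
Terminal value at t=4: TV = D_5/(r−g) = 12.6446/(0.088−0.033) = 229.9017
P₀ = 7.0449/(1+0.088)^1 + 8.4694/(1+0.088)^2 + 10.1819/(1+0.088)^3 + 12.2407/(1+0.088)^4 + 229.9017/(1+0.088)^4 = 194.3401

$194.34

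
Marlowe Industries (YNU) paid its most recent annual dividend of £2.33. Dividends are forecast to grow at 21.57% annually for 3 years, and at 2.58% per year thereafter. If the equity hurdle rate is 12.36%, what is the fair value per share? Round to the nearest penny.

Two-stage DDM. Project D₁…D_3 at 0.2157, terminal growth 0.0258, discount at r = 0.1236.
D_1 = 2.8326
D_2 = 3.4436
D_3 = 4.1863
Terminal value at t=3: TV = D_4/(r−g) = 4.2944/(0.1236−0.0258) = 43.9096
P₀ = 2.8326/(1+0.1236)^1 + 3.4436/(1+0.1236)^2 + 4.1863/(1+0.1236)^3 + 43.9096/(1+0.1236)^3 = 39.1543

£39.15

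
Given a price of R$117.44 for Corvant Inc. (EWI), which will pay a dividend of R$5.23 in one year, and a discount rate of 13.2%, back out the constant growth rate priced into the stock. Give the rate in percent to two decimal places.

8.75%

From P₀ = D₁/(r − g), the implied growth is g = r − D₁/P₀.
g = 0.132 − 5.23/117.44 = 0.132 − 0.04453 = 0.08747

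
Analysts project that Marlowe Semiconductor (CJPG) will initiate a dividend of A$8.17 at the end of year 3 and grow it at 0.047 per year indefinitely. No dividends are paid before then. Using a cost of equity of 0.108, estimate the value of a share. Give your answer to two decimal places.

A$109.10

Deferred-dividend DDM. At t=2 the remaining stream is a growing perpetuity with first payment D_3 = 8.17.
V_2 = D_3/(r−g) = 8.17/(0.108−0.047) = 133.9344
P₀ = V_2/(1+r)^2 = 133.9344/(1+0.108)^2 = 109.0970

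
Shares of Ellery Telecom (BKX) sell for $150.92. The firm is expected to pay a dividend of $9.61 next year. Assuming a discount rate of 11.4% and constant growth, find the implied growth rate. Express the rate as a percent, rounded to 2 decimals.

5.03%

From P₀ = D₁/(r − g), the implied growth is g = r − D₁/P₀.
g = 0.114 − 9.61/150.92 = 0.114 − 0.06368 = 0.05032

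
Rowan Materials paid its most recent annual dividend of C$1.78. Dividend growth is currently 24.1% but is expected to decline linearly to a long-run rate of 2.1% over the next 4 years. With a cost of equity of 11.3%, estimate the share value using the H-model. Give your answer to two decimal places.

C$28.27

H-model: P₀ = D₀[(1+g_L) + H(g_S−g_L)]/(r−g_L), with H = 4/2 = 2.
P₀ = 1.78 × [(1+0.021) + 2×(0.241−0.021)] / (0.113−0.021)
   = 1.78 × 1.4610 / 0.092 = 28.2672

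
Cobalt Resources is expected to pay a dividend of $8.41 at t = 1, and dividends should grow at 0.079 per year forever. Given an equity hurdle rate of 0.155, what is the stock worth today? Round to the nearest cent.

$110.66

Gordon growth model: P₀ = D₁/(r − g), with D₁ = 8.41 given directly.
P₀ = 8.4100 / (0.155 − 0.079) = 8.4100 / 0.076 = 110.6579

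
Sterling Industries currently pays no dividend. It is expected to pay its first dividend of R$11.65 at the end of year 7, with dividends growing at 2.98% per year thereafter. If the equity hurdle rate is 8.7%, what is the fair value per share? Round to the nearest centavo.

R$123.47

Deferred-dividend DDM. At t=6 the remaining stream is a growing perpetuity with first payment D_7 = 11.65.
V_6 = D_7/(r−g) = 11.65/(0.087−0.0298) = 203.6713
P₀ = V_6/(1+r)^6 = 203.6713/(1+0.087)^6 = 123.4675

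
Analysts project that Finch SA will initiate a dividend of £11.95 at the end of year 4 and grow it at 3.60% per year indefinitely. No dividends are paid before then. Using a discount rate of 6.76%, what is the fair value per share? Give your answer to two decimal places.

£310.78

Deferred-dividend DDM. At t=3 the remaining stream is a growing perpetuity with first payment D_4 = 11.95.
V_3 = D_4/(r−g) = 11.95/(0.0676−0.036) = 378.1646
P₀ = V_3/(1+r)^3 = 378.1646/(1+0.0676)^3 = 310.7815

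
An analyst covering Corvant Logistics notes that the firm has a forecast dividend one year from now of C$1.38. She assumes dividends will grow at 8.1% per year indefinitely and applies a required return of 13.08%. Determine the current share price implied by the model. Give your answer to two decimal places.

C$27.71

Gordon growth model: P₀ = D₁/(r − g), with D₁ = 1.38 given directly.
P₀ = 1.3800 / (0.1308 − 0.081) = 1.3800 / 0.0498 = 27.7108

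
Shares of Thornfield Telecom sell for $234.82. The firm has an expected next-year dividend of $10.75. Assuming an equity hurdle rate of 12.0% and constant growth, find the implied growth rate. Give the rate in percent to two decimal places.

7.42%

From P₀ = D₁/(r − g), the implied growth is g = r − D₁/P₀.
g = 0.12 − 10.75/234.82 = 0.12 − 0.04578 = 0.07422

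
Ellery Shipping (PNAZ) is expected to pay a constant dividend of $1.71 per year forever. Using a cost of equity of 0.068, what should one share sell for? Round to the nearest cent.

$25.15

Zero-growth DDM (perpetuity): P₀ = D/r = 1.71 / 0.068 = 25.1471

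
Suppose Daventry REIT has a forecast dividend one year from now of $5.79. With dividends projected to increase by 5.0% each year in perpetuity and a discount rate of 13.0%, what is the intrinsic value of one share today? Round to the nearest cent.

$72.38

Gordon growth model: P₀ = D₁/(r − g), with D₁ = 5.79 given directly.
P₀ = 5.7900 / (0.13 − 0.05) = 5.7900 / 0.08 = 72.3750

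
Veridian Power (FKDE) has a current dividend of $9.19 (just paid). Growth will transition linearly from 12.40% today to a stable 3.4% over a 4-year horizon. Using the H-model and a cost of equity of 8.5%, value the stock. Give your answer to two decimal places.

H-model: P₀ = D₀[(1+g_L) + H(g_S−g_L)]/(r−g_L), with H = 4/2 = 2.
P₀ = 9.19 × [(1+0.034) + 2×(0.124−0.034)] / (0.085−0.034)
   = 9.19 × 1.2140 / 0.051 = 218.7580

$218.76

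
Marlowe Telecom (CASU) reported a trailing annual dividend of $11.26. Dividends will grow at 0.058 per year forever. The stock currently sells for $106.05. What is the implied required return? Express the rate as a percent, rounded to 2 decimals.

17.03%

Rearranging the constant-growth DDM: r = D₁/P₀ + g.
D₁ = 11.26 × (1 + 0.058) = 11.9131.
r = 11.9131 / 106.05 + 0.058 = 0.11233 + 0.058 = 0.17033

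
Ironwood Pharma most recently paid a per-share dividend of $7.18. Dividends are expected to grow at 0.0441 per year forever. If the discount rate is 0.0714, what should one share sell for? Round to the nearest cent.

$274.60

Gordon growth model: P₀ = D₁/(r − g). D₁ = 7.18 × (1 + 0.0441) = 7.4966.
P₀ = 7.4966 / (0.0714 − 0.0441) = 7.4966 / 0.0273 = 274.6021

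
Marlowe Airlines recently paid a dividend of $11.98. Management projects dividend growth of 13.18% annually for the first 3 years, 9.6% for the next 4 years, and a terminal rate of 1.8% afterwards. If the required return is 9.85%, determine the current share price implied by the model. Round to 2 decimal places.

Three-stage DDM. Project D₁…D_7; terminal Gordon value at t=7 with g = 0.018; discount at r = 0.0985.
D_1 = 13.5590
D_2 = 15.3460
D_3 = 17.3686
D_4 = 19.0360
D_5 = 20.8635
D_6 = 22.8664
D_7 = 25.0616
TV_7 = 25.5127/(0.0985−0.018) = 316.9276
P₀ = Σ Dₜ/(1+r)ᵗ + TV_7/(1+r)^7 = 254.4721

$254.47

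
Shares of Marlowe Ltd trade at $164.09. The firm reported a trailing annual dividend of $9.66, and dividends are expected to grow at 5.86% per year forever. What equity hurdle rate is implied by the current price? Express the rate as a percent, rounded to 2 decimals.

12.09%

Rearranging the constant-growth DDM: r = D₁/P₀ + g.
D₁ = 9.66 × (1 + 0.0586) = 10.2261.
r = 10.2261 / 164.09 + 0.0586 = 0.06232 + 0.0586 = 0.12092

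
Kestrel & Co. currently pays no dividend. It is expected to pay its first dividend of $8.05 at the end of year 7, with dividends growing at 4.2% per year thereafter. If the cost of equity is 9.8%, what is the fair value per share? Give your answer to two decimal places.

$82.03

Deferred-dividend DDM. At t=6 the remaining stream is a growing perpetuity with first payment D_7 = 8.05.
V_6 = D_7/(r−g) = 8.05/(0.098−0.042) = 143.7500
P₀ = V_6/(1+r)^6 = 143.7500/(1+0.098)^6 = 82.0340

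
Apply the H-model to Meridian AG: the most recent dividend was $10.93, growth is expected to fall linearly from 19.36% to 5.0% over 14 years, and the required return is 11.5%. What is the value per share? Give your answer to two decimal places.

$345.59

H-model: P₀ = D₀[(1+g_L) + H(g_S−g_L)]/(r−g_L), with H = 14/2 = 7.
P₀ = 10.93 × [(1+0.05) + 7×(0.1936−0.05)] / (0.115−0.05)
   = 10.93 × 2.0552 / 0.065 = 345.5898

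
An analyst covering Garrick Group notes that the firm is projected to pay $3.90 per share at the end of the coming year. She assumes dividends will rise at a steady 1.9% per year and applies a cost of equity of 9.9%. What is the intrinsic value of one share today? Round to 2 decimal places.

$48.75

Gordon growth model: P₀ = D₁/(r − g), with D₁ = 3.90 given directly.
P₀ = 3.9000 / (0.099 − 0.019) = 3.9000 / 0.08 = 48.7500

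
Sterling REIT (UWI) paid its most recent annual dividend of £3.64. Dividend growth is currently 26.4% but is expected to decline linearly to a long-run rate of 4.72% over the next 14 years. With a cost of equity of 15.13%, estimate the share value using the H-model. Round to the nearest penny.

H-model: P₀ = D₀[(1+g_L) + H(g_S−g_L)]/(r−g_L), with H = 14/2 = 7.
P₀ = 3.64 × [(1+0.0472) + 7×(0.264−0.0472)] / (0.1513−0.0472)
   = 3.64 × 2.5648 / 0.1041 = 89.6818

£89.68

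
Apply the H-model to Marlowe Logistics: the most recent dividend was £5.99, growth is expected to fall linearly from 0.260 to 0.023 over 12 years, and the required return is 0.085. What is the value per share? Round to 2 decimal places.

H-model: P₀ = D₀[(1+g_L) + H(g_S−g_L)]/(r−g_L), with H = 12/2 = 6.
P₀ = 5.99 × [(1+0.023) + 6×(0.26−0.023)] / (0.085−0.023)
   = 5.99 × 2.4450 / 0.062 = 236.2185

£236.22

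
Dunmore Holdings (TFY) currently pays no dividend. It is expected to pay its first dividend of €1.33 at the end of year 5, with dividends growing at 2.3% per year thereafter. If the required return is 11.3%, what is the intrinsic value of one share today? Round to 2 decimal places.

€9.63

Deferred-dividend DDM. At t=4 the remaining stream is a growing perpetuity with first payment D_5 = 1.33.
V_4 = D_5/(r−g) = 1.33/(0.113−0.023) = 14.7778
P₀ = V_4/(1+r)^4 = 14.7778/(1+0.113)^4 = 9.6300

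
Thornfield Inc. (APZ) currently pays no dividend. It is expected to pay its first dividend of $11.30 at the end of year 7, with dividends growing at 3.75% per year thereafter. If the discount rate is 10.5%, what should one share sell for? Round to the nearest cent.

$91.96

Deferred-dividend DDM. At t=6 the remaining stream is a growing perpetuity with first payment D_7 = 11.30.
V_6 = D_7/(r−g) = 11.30/(0.105−0.0375) = 167.4074
P₀ = V_6/(1+r)^6 = 167.4074/(1+0.105)^6 = 91.9604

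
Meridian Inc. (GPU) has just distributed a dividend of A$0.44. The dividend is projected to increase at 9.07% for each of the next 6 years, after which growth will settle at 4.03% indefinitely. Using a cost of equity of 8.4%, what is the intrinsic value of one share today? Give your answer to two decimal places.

A$13.57

Two-stage DDM. Project D₁…D_6 at 0.0907, terminal growth 0.0403, discount at r = 0.084.
D_1 = 0.4799
D_2 = 0.5234
D_3 = 0.5709
D_4 = 0.6227
D_5 = 0.6792
D_6 = 0.7408
Terminal value at t=6: TV = D_7/(r−g) = 0.7706/(0.084−0.0403) = 17.6344
P₀ = 0.4799/(1+0.084)^1 + 0.5234/(1+0.084)^2 + 0.5709/(1+0.084)^3 + 0.6227/(1+0.084)^4 + 0.6792/(1+0.084)^5 + 0.7408/(1+0.084)^6 + 17.6344/(1+0.084)^6 = 13.5666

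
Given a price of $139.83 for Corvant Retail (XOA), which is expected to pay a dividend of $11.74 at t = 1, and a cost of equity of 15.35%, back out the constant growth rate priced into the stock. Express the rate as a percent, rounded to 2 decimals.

From P₀ = D₁/(r − g), the implied growth is g = r − D₁/P₀.
g = 0.1535 − 11.74/139.83 = 0.1535 − 0.08396 = 0.06954

6.95%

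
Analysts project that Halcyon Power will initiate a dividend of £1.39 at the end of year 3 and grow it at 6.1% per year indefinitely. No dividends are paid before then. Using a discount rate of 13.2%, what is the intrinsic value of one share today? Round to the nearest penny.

Deferred-dividend DDM. At t=2 the remaining stream is a growing perpetuity with first payment D_3 = 1.39.
V_2 = D_3/(r−g) = 1.39/(0.132−0.061) = 19.5775
P₀ = V_2/(1+r)^2 = 19.5775/(1+0.132)^2 = 15.2779

£15.28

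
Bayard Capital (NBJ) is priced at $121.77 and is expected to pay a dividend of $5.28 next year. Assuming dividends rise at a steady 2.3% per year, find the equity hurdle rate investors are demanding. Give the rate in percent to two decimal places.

Rearranging the constant-growth DDM: r = D₁/P₀ + g.
r = 5.2800 / 121.77 + 0.023 = 0.04336 + 0.023 = 0.06636

6.64%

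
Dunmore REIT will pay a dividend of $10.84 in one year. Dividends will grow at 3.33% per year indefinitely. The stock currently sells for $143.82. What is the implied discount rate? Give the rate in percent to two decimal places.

10.87%

Rearranging the constant-growth DDM: r = D₁/P₀ + g.
r = 10.8400 / 143.82 + 0.0333 = 0.07537 + 0.0333 = 0.10867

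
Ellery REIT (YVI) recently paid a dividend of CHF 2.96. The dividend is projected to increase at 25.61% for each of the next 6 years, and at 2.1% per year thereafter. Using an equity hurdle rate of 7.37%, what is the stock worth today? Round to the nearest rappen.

CHF 178.88

Two-stage DDM. Project D₁…D_6 at 0.2561, terminal growth 0.021, discount at r = 0.0737.
D_1 = 3.7181
D_2 = 4.6703
D_3 = 5.8663
D_4 = 7.3687
D_5 = 9.2558
D_6 = 11.6262
Terminal value at t=6: TV = D_7/(r−g) = 11.8703/(0.0737−0.021) = 225.2434
P₀ = 3.7181/(1+0.0737)^1 + 4.6703/(1+0.0737)^2 + 5.8663/(1+0.0737)^3 + 7.3687/(1+0.0737)^4 + 9.2558/(1+0.0737)^5 + 11.6262/(1+0.0737)^6 + 225.2434/(1+0.0737)^6 = 178.8848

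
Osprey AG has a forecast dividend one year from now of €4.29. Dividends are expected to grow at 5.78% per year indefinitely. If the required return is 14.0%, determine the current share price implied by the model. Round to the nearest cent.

Gordon growth model: P₀ = D₁/(r − g), with D₁ = 4.29 given directly.
P₀ = 4.2900 / (0.14 − 0.0578) = 4.2900 / 0.0822 = 52.1898

€52.19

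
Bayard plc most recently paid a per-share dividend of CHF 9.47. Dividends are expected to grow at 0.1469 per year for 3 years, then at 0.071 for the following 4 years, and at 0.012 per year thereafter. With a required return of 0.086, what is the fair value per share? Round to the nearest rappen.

CHF 219.10

Three-stage DDM. Project D₁…D_7; terminal Gordon value at t=7 with g = 0.012; discount at r = 0.086.
D_1 = 10.8611
D_2 = 12.4566
D_3 = 14.2865
D_4 = 15.3009
D_5 = 16.3872
D_6 = 17.5507
D_7 = 18.7968
TV_7 = 19.0224/(0.086−0.012) = 257.0593
P₀ = Σ Dₜ/(1+r)ᵗ + TV_7/(1+r)^7 = 219.1004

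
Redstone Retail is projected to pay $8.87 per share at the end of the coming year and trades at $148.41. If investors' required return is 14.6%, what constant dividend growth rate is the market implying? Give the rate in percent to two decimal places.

From P₀ = D₁/(r − g), the implied growth is g = r − D₁/P₀.
g = 0.146 − 8.87/148.41 = 0.146 − 0.05977 = 0.08623

8.62%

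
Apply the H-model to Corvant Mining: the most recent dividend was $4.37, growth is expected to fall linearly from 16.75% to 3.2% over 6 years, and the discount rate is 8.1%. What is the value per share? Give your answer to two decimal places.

H-model: P₀ = D₀[(1+g_L) + H(g_S−g_L)]/(r−g_L), with H = 6/2 = 3.
P₀ = 4.37 × [(1+0.032) + 3×(0.1675−0.032)] / (0.081−0.032)
   = 4.37 × 1.4385 / 0.049 = 128.2907

$128.29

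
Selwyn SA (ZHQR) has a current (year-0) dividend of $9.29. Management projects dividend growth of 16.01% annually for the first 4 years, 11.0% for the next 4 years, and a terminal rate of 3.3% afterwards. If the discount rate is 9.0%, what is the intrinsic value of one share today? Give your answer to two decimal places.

$325.77

Three-stage DDM. Project D₁…D_8; terminal Gordon value at t=8 with g = 0.033; discount at r = 0.09.
D_1 = 10.7773
D_2 = 12.5028
D_3 = 14.5045
D_4 = 16.8266
D_5 = 18.6776
D_6 = 20.7321
D_7 = 23.0126
D_8 = 25.5440
TV_8 = 26.3870/(0.09−0.033) = 462.9294
P₀ = Σ Dₜ/(1+r)ᵗ + TV_8/(1+r)^8 = 325.7694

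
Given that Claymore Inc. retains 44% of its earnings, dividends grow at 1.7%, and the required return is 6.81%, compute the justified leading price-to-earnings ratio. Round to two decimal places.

10.96

Payout ratio b = 1 − 0.44 = 0.56.
Justified leading P/E = b/(r−g) = 0.56/(0.0681−0.017) = 10.9589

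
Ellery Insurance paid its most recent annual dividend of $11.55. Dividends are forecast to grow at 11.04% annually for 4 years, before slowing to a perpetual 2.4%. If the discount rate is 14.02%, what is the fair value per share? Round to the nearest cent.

Two-stage DDM. Project D₁…D_4 at 0.1104, terminal growth 0.024, discount at r = 0.1402.
D_1 = 12.8251
D_2 = 14.2410
D_3 = 15.8132
D_4 = 17.5590
Terminal value at t=4: TV = D_5/(r−g) = 17.9804/(0.1402−0.024) = 154.7368
P₀ = 12.8251/(1+0.1402)^1 + 14.2410/(1+0.1402)^2 + 15.8132/(1+0.1402)^3 + 17.5590/(1+0.1402)^4 + 154.7368/(1+0.1402)^4 = 134.8115

$134.81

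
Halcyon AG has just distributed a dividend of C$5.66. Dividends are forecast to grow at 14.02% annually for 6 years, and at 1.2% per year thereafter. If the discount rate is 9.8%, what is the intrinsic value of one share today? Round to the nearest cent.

Two-stage DDM. Project D₁…D_6 at 0.1402, terminal growth 0.012, discount at r = 0.098.
D_1 = 6.4535
D_2 = 7.3583
D_3 = 8.3900
D_4 = 9.5662
D_5 = 10.9074
D_6 = 12.4366
Terminal value at t=6: TV = D_7/(r−g) = 12.5859/(0.098−0.012) = 146.3473
P₀ = 6.4535/(1+0.098)^1 + 7.3583/(1+0.098)^2 + 8.3900/(1+0.098)^3 + 9.5662/(1+0.098)^4 + 10.9074/(1+0.098)^5 + 12.4366/(1+0.098)^6 + 146.3473/(1+0.098)^6 = 122.3485

C$122.35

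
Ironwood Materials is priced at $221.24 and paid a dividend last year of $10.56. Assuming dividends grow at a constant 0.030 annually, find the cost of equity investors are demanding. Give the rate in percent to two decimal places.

Rearranging the constant-growth DDM: r = D₁/P₀ + g.
D₁ = 10.56 × (1 + 0.03) = 10.8768.
r = 10.8768 / 221.24 + 0.03 = 0.04916 + 0.03 = 0.07916

7.92%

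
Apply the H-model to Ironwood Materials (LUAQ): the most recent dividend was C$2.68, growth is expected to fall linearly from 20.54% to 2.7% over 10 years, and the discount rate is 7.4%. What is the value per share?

C$109.42

H-model: P₀ = D₀[(1+g_L) + H(g_S−g_L)]/(r−g_L), with H = 10/2 = 5.
P₀ = 2.68 × [(1+0.027) + 5×(0.2054−0.027)] / (0.074−0.027)
   = 2.68 × 1.9190 / 0.047 = 109.4238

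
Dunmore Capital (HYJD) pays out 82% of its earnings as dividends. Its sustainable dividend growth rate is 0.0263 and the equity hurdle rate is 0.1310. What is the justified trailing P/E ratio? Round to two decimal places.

Justified trailing P/E = b(1+g)/(r−g) = 0.82×(1+0.0263)/(0.131−0.0263) = 8.0379

8.04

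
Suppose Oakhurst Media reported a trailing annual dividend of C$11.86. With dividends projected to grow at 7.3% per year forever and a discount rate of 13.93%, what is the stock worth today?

C$191.94

Gordon growth model: P₀ = D₁/(r − g). D₁ = 11.86 × (1 + 0.073) = 12.7258.
P₀ = 12.7258 / (0.1393 − 0.073) = 12.7258 / 0.0663 = 191.9424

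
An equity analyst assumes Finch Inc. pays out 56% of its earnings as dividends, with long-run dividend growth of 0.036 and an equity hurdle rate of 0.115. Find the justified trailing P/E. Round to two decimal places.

Justified trailing P/E = b(1+g)/(r−g) = 0.56×(1+0.036)/(0.115−0.036) = 7.3438

7.34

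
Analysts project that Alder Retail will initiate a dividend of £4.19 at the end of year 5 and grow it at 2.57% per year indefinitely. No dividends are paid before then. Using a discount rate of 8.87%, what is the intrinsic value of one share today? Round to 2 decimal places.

Deferred-dividend DDM. At t=4 the remaining stream is a growing perpetuity with first payment D_5 = 4.19.
V_4 = D_5/(r−g) = 4.19/(0.0887−0.0257) = 66.5079
P₀ = V_4/(1+r)^4 = 66.5079/(1+0.0887)^4 = 47.3413

£47.34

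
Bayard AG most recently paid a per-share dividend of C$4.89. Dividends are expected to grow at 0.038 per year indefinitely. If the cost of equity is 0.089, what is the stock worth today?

C$99.53

Gordon growth model: P₀ = D₁/(r − g). D₁ = 4.89 × (1 + 0.038) = 5.0758.
P₀ = 5.0758 / (0.089 − 0.038) = 5.0758 / 0.051 = 99.5259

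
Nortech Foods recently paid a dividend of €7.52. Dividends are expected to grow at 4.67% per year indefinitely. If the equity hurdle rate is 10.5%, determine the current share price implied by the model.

€135.01

Gordon growth model: P₀ = D₁/(r − g). D₁ = 7.52 × (1 + 0.0467) = 7.8712.
P₀ = 7.8712 / (0.105 − 0.0467) = 7.8712 / 0.0583 = 135.0117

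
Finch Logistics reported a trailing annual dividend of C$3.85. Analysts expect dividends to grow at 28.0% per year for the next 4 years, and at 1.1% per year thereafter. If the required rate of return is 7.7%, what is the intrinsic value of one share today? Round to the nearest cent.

C$141.82

Two-stage DDM. Project D₁…D_4 at 0.28, terminal growth 0.011, discount at r = 0.077.
D_1 = 4.9280
D_2 = 6.3078
D_3 = 8.0740
D_4 = 10.3348
Terminal value at t=4: TV = D_5/(r−g) = 10.4484/(0.077−0.011) = 158.3098
P₀ = 4.9280/(1+0.077)^1 + 6.3078/(1+0.077)^2 + 8.0740/(1+0.077)^3 + 10.3348/(1+0.077)^4 + 158.3098/(1+0.077)^4 = 141.8227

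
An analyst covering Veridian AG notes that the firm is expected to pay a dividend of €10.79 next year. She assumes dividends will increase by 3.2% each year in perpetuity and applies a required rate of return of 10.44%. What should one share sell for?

Gordon growth model: P₀ = D₁/(r − g), with D₁ = 10.79 given directly.
P₀ = 10.7900 / (0.1044 − 0.032) = 10.7900 / 0.0724 = 149.0331

€149.03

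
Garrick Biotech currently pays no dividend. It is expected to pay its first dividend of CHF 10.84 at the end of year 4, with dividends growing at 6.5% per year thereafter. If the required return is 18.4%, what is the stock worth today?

Deferred-dividend DDM. At t=3 the remaining stream is a growing perpetuity with first payment D_4 = 10.84.
V_3 = D_4/(r−g) = 10.84/(0.184−0.065) = 91.0924
P₀ = V_3/(1+r)^3 = 91.0924/(1+0.184)^3 = 54.8817

CHF 54.88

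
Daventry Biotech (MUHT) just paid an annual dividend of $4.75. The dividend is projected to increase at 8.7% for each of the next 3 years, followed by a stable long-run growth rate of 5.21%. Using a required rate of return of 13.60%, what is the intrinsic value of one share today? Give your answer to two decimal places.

$65.24

Two-stage DDM. Project D₁…D_3 at 0.087, terminal growth 0.0521, discount at r = 0.136.
D_1 = 5.1632
D_2 = 5.6125
D_3 = 6.1007
Terminal value at t=3: TV = D_4/(r−g) = 6.4186/(0.136−0.0521) = 76.5028
P₀ = 5.1632/(1+0.136)^1 + 5.6125/(1+0.136)^2 + 6.1007/(1+0.136)^3 + 76.5028/(1+0.136)^3 = 65.2402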